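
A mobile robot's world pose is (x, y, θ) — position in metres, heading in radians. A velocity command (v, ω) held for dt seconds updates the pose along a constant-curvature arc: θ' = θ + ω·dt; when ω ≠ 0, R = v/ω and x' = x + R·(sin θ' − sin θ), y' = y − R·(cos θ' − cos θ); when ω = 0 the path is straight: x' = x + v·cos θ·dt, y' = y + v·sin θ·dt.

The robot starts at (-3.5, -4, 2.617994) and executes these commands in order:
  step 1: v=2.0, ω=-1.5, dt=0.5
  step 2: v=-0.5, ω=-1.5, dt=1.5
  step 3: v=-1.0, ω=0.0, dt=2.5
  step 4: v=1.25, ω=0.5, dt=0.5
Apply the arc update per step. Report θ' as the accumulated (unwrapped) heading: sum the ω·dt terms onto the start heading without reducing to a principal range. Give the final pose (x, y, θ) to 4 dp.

step 1: θ'=1.8680 (R=-1.3333) → pose (-4.1082, -3.2358, 1.8680)
step 2: θ'=-0.3820 (R=0.3333) → pose (-4.5512, -3.6427, -0.3820)
step 3: θ'=-0.3820 (straight) → pose (-6.8710, -2.7107, -0.3820)
step 4: θ'=-0.1320 (R=2.5000) → pose (-6.2681, -2.8692, -0.1320)

(-6.2681, -2.8692, -0.1320)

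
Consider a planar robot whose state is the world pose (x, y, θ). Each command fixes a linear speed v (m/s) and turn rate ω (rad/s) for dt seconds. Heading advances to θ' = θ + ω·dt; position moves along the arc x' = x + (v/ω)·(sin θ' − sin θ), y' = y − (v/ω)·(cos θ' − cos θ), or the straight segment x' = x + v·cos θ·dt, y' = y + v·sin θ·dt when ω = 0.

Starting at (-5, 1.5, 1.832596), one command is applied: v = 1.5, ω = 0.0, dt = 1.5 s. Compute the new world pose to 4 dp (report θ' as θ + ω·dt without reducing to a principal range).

θ' = 1.8326 + 0.0·1.5 = 1.8326
ω = 0 → straight: x' = -5 + 1.5·cos(1.8326)·1.5 = -5.5823
y' = 1.5 + 1.5·sin(1.8326)·1.5 = 3.6733

(-5.5823, 3.6733, 1.8326)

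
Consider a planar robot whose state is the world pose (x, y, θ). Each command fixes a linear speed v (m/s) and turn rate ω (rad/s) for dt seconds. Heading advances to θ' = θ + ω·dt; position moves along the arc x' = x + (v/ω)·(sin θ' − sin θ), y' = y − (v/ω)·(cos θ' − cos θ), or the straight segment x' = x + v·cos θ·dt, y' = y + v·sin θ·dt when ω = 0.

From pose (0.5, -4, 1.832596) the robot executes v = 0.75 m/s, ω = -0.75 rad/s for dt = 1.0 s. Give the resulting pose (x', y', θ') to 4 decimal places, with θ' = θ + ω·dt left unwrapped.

θ' = 1.8326 + -0.75·1.0 = 1.0826
R = v/ω = 0.75/-0.75 = -1.0000
x' = 0.5 + -1.0000·(sin 1.0826 − sin 1.8326) = 0.5827
y' = -4 − -1.0000·(cos 1.0826 − cos 1.8326) = -3.2721

(0.5827, -3.2721, 1.0826)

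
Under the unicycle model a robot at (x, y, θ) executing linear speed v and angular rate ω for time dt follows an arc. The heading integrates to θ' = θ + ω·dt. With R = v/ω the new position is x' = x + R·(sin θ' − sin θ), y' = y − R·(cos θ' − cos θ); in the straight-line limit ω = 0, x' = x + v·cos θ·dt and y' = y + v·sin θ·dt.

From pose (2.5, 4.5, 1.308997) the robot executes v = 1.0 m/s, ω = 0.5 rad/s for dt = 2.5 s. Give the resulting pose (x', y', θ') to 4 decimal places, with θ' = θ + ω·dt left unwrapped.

θ' = 1.3090 + 0.5·2.5 = 2.5590
R = v/ω = 1.0/0.5 = 2.0000
x' = 2.5 + 2.0000·(sin 2.5590 − sin 1.3090) = 1.6685
y' = 4.5 − 2.0000·(cos 2.5590 − cos 1.3090) = 6.6877

(1.6685, 6.6877, 2.5590)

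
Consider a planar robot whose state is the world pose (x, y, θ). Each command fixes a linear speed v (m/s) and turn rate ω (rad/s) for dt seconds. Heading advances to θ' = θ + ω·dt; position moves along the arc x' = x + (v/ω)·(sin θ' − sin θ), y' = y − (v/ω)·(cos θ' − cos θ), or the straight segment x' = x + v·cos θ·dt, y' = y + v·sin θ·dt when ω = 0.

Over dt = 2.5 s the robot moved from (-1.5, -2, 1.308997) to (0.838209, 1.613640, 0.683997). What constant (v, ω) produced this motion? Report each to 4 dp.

v = 1.7500, ω = -0.2500

Δθ = 0.683997 − 1.308997 = -0.625000
ω = Δθ/dt = -0.625000/2.5 = -0.2500
R = −Δy/(cos θ' − cos θ) = -7.0000
v = R·ω = -7.0000·-0.2500 = 1.7500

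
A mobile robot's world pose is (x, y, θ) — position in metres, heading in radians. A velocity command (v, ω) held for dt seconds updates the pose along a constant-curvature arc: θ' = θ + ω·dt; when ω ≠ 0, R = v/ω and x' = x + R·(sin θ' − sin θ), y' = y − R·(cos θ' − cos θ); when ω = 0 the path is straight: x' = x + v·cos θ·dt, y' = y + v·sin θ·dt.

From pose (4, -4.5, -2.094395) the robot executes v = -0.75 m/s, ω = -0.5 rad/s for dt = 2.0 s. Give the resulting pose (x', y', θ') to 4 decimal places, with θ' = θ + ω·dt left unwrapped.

θ' = -2.0944 + -0.5·2.0 = -3.0944
R = v/ω = -0.75/-0.5 = 1.5000
x' = 4 + 1.5000·(sin -3.0944 − sin -2.0944) = 5.2283
y' = -4.5 − 1.5000·(cos -3.0944 − cos -2.0944) = -3.7517

(5.2283, -3.7517, -3.0944)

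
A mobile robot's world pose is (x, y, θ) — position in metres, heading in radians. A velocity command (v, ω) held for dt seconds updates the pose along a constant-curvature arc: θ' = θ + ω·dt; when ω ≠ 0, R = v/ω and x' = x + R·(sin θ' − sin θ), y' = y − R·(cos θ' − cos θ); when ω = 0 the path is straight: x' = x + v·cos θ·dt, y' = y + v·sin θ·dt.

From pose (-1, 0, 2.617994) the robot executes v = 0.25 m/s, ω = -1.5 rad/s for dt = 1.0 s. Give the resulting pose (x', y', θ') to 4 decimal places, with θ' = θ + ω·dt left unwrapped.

θ' = 2.6180 + -1.5·1.0 = 1.1180
R = v/ω = 0.25/-1.5 = -0.1667
x' = -1 + -0.1667·(sin 1.1180 − sin 2.6180) = -1.0665
y' = 0 − -0.1667·(cos 1.1180 − cos 2.6180) = 0.2173

(-1.0665, 0.2173, 1.1180)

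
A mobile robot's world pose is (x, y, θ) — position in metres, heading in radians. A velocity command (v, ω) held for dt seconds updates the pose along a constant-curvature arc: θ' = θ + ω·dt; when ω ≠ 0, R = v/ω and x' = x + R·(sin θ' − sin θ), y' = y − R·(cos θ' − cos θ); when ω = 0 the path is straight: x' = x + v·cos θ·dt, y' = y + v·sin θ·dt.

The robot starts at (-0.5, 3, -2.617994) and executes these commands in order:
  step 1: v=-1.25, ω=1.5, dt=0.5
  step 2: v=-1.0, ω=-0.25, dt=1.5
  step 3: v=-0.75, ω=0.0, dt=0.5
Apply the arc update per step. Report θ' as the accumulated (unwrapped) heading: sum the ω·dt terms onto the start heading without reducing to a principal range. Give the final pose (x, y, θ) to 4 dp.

step 1: θ'=-1.8680 (R=-0.8333) → pose (-0.1199, 3.4777, -1.8680)
step 2: θ'=-2.2430 (R=4.0000) → pose (0.5750, 4.7971, -2.2430)
step 3: θ'=-2.2430 (straight) → pose (0.8085, 5.0905, -2.2430)

(0.8085, 5.0905, -2.2430)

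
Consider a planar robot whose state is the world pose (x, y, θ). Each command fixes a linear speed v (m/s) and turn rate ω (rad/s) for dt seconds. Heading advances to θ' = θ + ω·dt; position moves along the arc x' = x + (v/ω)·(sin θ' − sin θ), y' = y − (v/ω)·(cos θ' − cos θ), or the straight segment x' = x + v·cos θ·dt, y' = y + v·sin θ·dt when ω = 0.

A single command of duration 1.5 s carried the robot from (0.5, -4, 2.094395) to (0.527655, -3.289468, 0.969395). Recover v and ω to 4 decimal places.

v = 0.5000, ω = -0.7500

Δθ = 0.969395 − 2.094395 = -1.125000
ω = Δθ/dt = -1.125000/1.5 = -0.7500
R = −Δy/(cos θ' − cos θ) = -0.6667
v = R·ω = -0.6667·-0.7500 = 0.5000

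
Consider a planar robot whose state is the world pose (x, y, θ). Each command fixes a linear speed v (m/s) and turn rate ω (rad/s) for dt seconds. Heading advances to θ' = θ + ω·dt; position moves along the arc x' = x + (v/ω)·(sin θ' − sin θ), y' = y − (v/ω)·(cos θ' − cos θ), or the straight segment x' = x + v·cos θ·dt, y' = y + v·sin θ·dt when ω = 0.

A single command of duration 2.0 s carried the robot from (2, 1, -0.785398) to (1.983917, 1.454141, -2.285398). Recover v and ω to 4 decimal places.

Δθ = -2.285398 − -0.785398 = -1.500000
ω = Δθ/dt = -1.500000/2.0 = -0.7500
R = −Δy/(cos θ' − cos θ) = 0.3333
v = R·ω = 0.3333·-0.7500 = -0.2500

v = -0.2500, ω = -0.7500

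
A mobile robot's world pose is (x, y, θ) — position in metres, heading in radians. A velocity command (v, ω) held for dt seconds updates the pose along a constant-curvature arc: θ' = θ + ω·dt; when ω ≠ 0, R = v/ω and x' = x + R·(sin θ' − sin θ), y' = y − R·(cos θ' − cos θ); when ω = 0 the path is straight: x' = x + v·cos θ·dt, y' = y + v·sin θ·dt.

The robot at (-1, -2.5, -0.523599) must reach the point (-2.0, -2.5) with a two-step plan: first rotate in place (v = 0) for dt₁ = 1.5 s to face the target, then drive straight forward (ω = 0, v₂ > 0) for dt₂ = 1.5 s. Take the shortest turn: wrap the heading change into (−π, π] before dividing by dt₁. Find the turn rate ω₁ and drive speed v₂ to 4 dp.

ω₁ = -1.7453, v₂ = 0.6667

heading to target = atan2(-2.5−-2.5, -2−-1) = 3.1416
Δθ = wrap(3.1416 − -0.5236) = -2.6180; ω₁ = Δθ/dt₁ = -1.7453
distance = √((-2−-1)² + (-2.5−-2.5)²) = 1.0000; v₂ = distance/dt₂ = 0.6667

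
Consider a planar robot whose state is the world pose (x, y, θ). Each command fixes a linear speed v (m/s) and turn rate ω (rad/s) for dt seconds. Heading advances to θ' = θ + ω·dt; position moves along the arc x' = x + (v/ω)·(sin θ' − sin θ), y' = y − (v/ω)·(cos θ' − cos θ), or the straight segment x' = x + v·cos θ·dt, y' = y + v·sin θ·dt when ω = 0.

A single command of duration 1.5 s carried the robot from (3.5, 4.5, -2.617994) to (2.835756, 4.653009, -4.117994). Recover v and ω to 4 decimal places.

Δθ = -4.117994 − -2.617994 = -1.500000
ω = Δθ/dt = -1.500000/1.5 = -1.0000
R = Δx/(sin θ' − sin θ) = -0.5000
v = R·ω = -0.5000·-1.0000 = 0.5000

v = 0.5000, ω = -1.0000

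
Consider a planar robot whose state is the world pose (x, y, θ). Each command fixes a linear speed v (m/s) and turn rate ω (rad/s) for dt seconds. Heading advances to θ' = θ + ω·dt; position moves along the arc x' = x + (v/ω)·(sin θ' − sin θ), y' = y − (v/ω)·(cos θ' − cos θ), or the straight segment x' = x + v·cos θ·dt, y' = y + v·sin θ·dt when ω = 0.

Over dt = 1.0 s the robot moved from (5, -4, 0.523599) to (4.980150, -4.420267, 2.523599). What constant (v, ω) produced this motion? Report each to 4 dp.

Δθ = 2.523599 − 0.523599 = 2.000000
ω = Δθ/dt = 2.000000/1.0 = 2.0000
R = −Δy/(cos θ' − cos θ) = -0.2500
v = R·ω = -0.2500·2.0000 = -0.5000

v = -0.5000, ω = 2.0000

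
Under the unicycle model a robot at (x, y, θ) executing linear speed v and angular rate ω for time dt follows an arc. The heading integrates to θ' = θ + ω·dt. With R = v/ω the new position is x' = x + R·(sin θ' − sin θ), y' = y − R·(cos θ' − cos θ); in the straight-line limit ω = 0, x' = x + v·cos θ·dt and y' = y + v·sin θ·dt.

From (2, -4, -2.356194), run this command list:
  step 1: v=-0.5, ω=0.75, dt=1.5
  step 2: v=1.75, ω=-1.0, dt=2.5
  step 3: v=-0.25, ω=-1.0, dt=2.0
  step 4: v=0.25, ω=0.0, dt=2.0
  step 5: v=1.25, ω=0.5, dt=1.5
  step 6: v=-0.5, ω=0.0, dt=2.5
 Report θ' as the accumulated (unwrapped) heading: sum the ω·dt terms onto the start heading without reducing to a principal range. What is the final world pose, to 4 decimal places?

(0.7192, -5.2428, -4.9812)

step 1: θ'=-1.2312 (R=-0.6667) → pose (2.1572, -3.3065, -1.2312)
step 2: θ'=-3.7312 (R=-1.7500) → pose (-0.4659, -5.3440, -3.7312)
step 3: θ'=-5.7312 (R=0.2500) → pose (-0.4738, -5.7647, -5.7312)
step 4: θ'=-5.7312 (straight) → pose (-0.0481, -5.5025, -5.7312)
step 5: θ'=-4.9812 (R=2.5000) → pose (1.0512, -4.0377, -4.9812)
step 6: θ'=-4.9812 (straight) → pose (0.7192, -5.2428, -4.9812)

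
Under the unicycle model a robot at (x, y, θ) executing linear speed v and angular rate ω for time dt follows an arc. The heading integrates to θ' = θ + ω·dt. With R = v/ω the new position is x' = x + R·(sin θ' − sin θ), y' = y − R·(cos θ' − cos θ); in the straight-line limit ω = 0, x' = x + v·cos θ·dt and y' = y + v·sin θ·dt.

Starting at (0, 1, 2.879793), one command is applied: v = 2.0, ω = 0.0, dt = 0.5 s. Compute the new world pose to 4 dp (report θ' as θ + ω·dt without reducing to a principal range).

θ' = 2.8798 + 0.0·0.5 = 2.8798
ω = 0 → straight: x' = 0 + 2.0·cos(2.8798)·0.5 = -0.9659
y' = 1 + 2.0·sin(2.8798)·0.5 = 1.2588

(-0.9659, 1.2588, 2.8798)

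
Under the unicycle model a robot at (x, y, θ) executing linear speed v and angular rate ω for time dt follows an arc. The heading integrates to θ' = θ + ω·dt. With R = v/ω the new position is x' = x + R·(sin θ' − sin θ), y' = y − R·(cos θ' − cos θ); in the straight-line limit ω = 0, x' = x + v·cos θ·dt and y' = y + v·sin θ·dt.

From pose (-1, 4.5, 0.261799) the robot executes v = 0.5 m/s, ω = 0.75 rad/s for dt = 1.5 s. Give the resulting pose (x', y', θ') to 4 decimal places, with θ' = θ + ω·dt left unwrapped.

θ' = 0.2618 + 0.75·1.5 = 1.3868
R = v/ω = 0.5/0.75 = 0.6667
x' = -1 + 0.6667·(sin 1.3868 − sin 0.2618) = -0.5171
y' = 4.5 − 0.6667·(cos 1.3868 − cos 0.2618) = 5.0220

(-0.5171, 5.0220, 1.3868)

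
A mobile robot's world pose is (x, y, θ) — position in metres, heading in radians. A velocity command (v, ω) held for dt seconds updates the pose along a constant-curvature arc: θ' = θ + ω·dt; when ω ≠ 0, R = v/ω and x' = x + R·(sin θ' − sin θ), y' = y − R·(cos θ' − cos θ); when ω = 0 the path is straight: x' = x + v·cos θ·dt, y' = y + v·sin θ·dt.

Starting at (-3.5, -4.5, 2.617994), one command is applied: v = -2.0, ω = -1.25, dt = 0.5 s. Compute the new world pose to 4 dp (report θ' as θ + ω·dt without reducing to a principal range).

(-2.8405, -5.2300, 1.9930)

θ' = 2.6180 + -1.25·0.5 = 1.9930
R = v/ω = -2.0/-1.25 = 1.6000
x' = -3.5 + 1.6000·(sin 1.9930 − sin 2.6180) = -2.8405
y' = -4.5 − 1.6000·(cos 1.9930 − cos 2.6180) = -5.2300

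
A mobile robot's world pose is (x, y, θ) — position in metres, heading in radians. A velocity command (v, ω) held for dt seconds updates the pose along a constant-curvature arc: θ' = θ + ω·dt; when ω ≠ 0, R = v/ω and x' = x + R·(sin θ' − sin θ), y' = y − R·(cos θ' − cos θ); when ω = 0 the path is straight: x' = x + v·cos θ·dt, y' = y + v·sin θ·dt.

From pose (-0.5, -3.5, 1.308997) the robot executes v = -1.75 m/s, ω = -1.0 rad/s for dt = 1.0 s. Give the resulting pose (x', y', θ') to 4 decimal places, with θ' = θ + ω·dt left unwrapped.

θ' = 1.3090 + -1.0·1.0 = 0.3090
R = v/ω = -1.75/-1.0 = 1.7500
x' = -0.5 + 1.7500·(sin 0.3090 − sin 1.3090) = -1.6582
y' = -3.5 − 1.7500·(cos 0.3090 − cos 1.3090) = -4.7142

(-1.6582, -4.7142, 0.3090)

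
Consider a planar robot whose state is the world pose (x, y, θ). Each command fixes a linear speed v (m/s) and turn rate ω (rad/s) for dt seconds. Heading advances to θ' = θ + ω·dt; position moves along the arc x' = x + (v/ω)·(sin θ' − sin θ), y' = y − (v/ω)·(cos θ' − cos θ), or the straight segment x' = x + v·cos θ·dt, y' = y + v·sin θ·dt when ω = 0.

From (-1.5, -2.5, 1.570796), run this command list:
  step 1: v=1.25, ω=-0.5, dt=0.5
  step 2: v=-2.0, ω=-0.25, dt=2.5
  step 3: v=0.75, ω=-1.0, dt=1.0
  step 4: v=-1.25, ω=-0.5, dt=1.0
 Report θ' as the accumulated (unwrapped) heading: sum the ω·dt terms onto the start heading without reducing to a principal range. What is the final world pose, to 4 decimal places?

(-4.3921, -5.2517, -0.8042)

step 1: θ'=1.3208 (R=-2.5000) → pose (-1.4223, -1.8815, 1.3208)
step 2: θ'=0.6958 (R=8.0000) → pose (-4.0456, -6.0426, 0.6958)
step 3: θ'=-0.3042 (R=-0.7500) → pose (-3.3402, -5.9027, -0.3042)
step 4: θ'=-0.8042 (R=2.5000) → pose (-4.3921, -5.2517, -0.8042)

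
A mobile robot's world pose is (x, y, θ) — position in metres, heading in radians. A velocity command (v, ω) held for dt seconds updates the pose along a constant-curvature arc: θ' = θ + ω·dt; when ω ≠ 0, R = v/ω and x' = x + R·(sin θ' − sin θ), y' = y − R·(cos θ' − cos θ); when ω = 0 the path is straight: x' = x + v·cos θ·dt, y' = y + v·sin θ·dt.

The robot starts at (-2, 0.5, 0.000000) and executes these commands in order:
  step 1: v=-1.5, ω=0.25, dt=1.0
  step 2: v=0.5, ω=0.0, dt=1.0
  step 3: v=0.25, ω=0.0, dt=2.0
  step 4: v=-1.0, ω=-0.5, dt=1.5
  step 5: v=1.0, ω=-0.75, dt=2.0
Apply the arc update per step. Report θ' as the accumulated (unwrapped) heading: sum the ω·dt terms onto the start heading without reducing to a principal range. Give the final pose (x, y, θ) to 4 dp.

(-3.3960, -0.9814, -2.0000)

step 1: θ'=0.2500 (R=-6.0000) → pose (-3.4844, 0.3135, 0.2500)
step 2: θ'=0.2500 (straight) → pose (-3.0000, 0.4372, 0.2500)
step 3: θ'=0.2500 (straight) → pose (-2.5155, 0.5609, 0.2500)
step 4: θ'=-0.5000 (R=2.0000) → pose (-3.9692, 0.7435, -0.5000)
step 5: θ'=-2.0000 (R=-1.3333) → pose (-3.3960, -0.9814, -2.0000)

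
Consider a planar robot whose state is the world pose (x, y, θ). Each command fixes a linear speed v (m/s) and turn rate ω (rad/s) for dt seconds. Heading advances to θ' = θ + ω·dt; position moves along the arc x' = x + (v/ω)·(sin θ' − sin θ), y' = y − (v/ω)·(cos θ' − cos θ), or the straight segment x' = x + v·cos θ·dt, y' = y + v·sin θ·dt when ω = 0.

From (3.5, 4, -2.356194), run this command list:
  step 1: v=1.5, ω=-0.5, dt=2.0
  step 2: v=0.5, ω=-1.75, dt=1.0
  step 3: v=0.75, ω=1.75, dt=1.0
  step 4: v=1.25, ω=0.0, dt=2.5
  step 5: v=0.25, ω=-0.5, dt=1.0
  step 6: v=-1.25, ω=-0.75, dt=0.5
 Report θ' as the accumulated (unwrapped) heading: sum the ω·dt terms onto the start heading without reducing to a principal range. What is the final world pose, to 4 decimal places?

step 1: θ'=-3.3562 (R=-3.0000) → pose (0.7398, 3.1901, -3.3562)
step 2: θ'=-5.1062 (R=-0.2857) → pose (0.5368, 3.5789, -5.1062)
step 3: θ'=-3.3562 (R=0.4286) → pose (0.2323, 4.1621, -3.3562)
step 4: θ'=-3.3562 (straight) → pose (-2.8210, 4.8276, -3.3562)
step 5: θ'=-3.8562 (R=-0.5000) → pose (-3.0422, 4.9385, -3.8562)
step 6: θ'=-4.2312 (R=1.6667) → pose (-2.6570, 4.4509, -4.2312)

(-2.6570, 4.4509, -4.2312)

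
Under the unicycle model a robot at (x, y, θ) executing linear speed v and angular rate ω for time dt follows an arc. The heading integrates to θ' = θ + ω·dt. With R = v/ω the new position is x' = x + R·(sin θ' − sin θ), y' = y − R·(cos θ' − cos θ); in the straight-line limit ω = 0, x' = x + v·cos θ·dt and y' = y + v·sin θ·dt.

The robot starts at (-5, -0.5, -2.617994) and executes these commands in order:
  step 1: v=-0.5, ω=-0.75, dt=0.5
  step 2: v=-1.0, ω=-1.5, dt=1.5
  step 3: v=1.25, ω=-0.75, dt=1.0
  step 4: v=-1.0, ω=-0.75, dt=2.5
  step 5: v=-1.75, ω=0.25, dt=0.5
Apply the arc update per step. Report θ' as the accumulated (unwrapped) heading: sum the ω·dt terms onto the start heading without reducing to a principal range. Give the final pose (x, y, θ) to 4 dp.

(-4.8882, 1.5085, -7.7430)

step 1: θ'=-2.9930 (R=0.6667) → pose (-4.7654, -0.4180, -2.9930)
step 2: θ'=-5.2430 (R=0.6667) → pose (-4.0917, -1.4147, -5.2430)
step 3: θ'=-5.9930 (R=-1.6667) → pose (-3.1311, -0.6612, -5.9930)
step 4: θ'=-7.8680 (R=1.3333) → pose (-4.8458, 0.6351, -7.8680)
step 5: θ'=-7.7430 (R=-7.0000) → pose (-4.8882, 1.5085, -7.7430)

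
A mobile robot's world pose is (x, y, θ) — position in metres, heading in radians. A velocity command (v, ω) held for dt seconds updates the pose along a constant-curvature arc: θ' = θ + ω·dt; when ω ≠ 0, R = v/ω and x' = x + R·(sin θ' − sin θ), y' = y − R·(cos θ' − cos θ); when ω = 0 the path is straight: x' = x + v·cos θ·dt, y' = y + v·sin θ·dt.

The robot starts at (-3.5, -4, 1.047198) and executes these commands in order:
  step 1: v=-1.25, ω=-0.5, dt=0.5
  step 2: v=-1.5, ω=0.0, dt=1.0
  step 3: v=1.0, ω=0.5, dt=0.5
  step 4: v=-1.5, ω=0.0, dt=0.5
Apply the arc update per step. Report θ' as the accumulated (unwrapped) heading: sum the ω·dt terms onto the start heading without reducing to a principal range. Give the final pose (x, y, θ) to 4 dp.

(-4.9984, -5.8220, 1.0472)

step 1: θ'=0.7972 (R=2.5000) → pose (-3.8766, -4.4968, 0.7972)
step 2: θ'=0.7972 (straight) → pose (-4.9246, -5.5699, 0.7972)
step 3: θ'=1.0472 (R=2.0000) → pose (-4.6234, -5.1725, 1.0472)
step 4: θ'=1.0472 (straight) → pose (-4.9984, -5.8220, 1.0472)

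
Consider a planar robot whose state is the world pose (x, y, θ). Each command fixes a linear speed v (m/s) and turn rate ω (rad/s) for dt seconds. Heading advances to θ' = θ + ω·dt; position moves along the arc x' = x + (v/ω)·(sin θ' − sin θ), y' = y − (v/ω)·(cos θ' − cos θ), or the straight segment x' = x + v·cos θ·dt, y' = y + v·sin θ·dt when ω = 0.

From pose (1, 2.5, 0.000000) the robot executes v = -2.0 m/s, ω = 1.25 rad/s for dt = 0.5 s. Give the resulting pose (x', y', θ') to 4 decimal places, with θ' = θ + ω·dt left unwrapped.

θ' = 0.0000 + 1.25·0.5 = 0.6250
R = v/ω = -2.0/1.25 = -1.6000
x' = 1 + -1.6000·(sin 0.6250 − sin 0.0000) = 0.0638
y' = 2.5 − -1.6000·(cos 0.6250 − cos 0.0000) = 2.1975

(0.0638, 2.1975, 0.6250)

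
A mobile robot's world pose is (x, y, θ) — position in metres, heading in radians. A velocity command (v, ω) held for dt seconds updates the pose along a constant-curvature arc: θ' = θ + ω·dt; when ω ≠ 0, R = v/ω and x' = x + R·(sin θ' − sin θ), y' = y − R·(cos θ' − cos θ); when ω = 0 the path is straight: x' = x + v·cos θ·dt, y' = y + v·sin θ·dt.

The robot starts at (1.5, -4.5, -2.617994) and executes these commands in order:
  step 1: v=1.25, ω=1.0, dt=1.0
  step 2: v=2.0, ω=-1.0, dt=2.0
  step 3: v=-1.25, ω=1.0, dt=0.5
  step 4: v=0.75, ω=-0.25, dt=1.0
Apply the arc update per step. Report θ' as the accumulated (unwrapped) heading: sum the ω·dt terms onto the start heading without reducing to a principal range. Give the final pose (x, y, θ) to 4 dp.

step 1: θ'=-1.6180 (R=1.2500) → pose (0.8764, -5.5236, -1.6180)
step 2: θ'=-3.6180 (R=-2.0000) → pose (-2.0385, -7.2065, -3.6180)
step 3: θ'=-3.1180 (R=-1.2500) → pose (-1.4358, -7.3453, -3.1180)
step 4: θ'=-3.3680 (R=-3.0000) → pose (-2.1800, -7.2696, -3.3680)

(-2.1800, -7.2696, -3.3680)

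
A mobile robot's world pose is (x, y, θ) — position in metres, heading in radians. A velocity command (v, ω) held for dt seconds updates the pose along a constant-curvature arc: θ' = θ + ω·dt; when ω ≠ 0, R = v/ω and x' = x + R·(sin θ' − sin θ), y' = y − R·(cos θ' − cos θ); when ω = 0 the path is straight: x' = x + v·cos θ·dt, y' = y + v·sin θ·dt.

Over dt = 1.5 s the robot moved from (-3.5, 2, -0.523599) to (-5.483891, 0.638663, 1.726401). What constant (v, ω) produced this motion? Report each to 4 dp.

v = -2.0000, ω = 1.5000

Δθ = 1.726401 − -0.523599 = 2.250000
ω = Δθ/dt = 2.250000/1.5 = 1.5000
R = Δx/(sin θ' − sin θ) = -1.3333
v = R·ω = -1.3333·1.5000 = -2.0000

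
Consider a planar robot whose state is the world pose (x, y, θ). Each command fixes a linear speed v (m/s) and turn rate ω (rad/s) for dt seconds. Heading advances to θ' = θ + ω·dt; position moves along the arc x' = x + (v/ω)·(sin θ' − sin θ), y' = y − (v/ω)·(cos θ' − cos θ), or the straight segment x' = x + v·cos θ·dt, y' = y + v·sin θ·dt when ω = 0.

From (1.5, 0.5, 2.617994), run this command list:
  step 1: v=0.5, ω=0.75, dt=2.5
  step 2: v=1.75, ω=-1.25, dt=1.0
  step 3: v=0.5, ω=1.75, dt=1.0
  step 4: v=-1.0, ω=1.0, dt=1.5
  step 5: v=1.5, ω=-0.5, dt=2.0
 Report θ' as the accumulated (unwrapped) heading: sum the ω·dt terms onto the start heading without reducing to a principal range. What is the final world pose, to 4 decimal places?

(0.6328, -1.5057, 5.4930)

step 1: θ'=4.4930 (R=0.6667) → pose (0.5160, 0.0677, 4.4930)
step 2: θ'=3.2430 (R=-1.4000) → pose (-0.7087, -1.0204, 3.2430)
step 3: θ'=4.9930 (R=0.2857) → pose (-0.9544, -1.3837, 4.9930)
step 4: θ'=6.4930 (R=-1.0000) → pose (-2.1235, -0.6826, 6.4930)
step 5: θ'=5.4930 (R=-3.0000) → pose (0.6328, -1.5057, 5.4930)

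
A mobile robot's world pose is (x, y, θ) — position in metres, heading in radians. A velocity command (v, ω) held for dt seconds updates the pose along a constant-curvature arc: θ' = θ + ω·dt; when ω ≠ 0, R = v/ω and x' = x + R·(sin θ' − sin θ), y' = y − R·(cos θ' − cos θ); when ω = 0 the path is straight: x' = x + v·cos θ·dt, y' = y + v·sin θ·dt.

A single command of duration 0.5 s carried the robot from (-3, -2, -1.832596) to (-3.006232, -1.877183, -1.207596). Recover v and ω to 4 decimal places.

v = -0.2500, ω = 1.2500

Δθ = -1.207596 − -1.832596 = 0.625000
ω = Δθ/dt = 0.625000/0.5 = 1.2500
R = −Δy/(cos θ' − cos θ) = -0.2000
v = R·ω = -0.2000·1.2500 = -0.2500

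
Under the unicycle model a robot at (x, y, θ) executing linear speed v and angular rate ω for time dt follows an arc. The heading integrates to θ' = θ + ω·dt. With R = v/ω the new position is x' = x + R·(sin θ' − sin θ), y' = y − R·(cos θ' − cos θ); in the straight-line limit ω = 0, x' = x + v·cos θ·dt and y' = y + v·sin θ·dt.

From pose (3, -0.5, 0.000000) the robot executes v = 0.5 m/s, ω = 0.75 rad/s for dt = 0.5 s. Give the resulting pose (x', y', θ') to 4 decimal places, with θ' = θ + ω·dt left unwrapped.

θ' = 0.0000 + 0.75·0.5 = 0.3750
R = v/ω = 0.5/0.75 = 0.6667
x' = 3 + 0.6667·(sin 0.3750 − sin 0.0000) = 3.2442
y' = -0.5 − 0.6667·(cos 0.3750 − cos 0.0000) = -0.4537

(3.2442, -0.4537, 0.3750)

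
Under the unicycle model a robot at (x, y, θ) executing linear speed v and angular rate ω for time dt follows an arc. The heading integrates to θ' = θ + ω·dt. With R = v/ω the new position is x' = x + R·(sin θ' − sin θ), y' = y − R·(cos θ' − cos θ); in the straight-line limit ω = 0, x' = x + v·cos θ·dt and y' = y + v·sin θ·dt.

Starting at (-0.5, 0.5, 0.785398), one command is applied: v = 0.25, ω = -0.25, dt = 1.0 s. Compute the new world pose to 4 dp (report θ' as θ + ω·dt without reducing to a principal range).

(-0.3031, 0.6530, 0.5354)

θ' = 0.7854 + -0.25·1.0 = 0.5354
R = v/ω = 0.25/-0.25 = -1.0000
x' = -0.5 + -1.0000·(sin 0.5354 − sin 0.7854) = -0.3031
y' = 0.5 − -1.0000·(cos 0.5354 − cos 0.7854) = 0.6530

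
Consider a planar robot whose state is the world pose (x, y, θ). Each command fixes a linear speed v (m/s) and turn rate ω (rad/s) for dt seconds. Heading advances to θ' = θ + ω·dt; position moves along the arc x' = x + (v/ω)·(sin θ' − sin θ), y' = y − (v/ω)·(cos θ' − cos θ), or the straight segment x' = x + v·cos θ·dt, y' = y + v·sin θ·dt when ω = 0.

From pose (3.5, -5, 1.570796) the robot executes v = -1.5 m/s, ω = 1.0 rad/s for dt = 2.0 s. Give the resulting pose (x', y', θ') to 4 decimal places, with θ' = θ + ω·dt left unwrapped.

(5.6242, -6.3639, 3.5708)

θ' = 1.5708 + 1.0·2.0 = 3.5708
R = v/ω = -1.5/1.0 = -1.5000
x' = 3.5 + -1.5000·(sin 3.5708 − sin 1.5708) = 5.6242
y' = -5 − -1.5000·(cos 3.5708 − cos 1.5708) = -6.3639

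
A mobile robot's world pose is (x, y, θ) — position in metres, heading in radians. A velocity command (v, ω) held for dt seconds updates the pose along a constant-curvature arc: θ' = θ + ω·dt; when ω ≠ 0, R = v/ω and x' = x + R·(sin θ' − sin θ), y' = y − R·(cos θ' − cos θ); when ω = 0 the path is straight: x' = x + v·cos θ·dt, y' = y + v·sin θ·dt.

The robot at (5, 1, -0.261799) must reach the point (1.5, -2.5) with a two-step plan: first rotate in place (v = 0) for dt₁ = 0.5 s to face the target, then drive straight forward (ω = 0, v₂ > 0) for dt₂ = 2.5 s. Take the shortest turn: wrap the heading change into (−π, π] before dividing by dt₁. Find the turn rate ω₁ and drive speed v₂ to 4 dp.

ω₁ = -4.1888, v₂ = 1.9799

heading to target = atan2(-2.5−1, 1.5−5) = -2.3562
Δθ = wrap(-2.3562 − -0.2618) = -2.0944; ω₁ = Δθ/dt₁ = -4.1888
distance = √((1.5−5)² + (-2.5−1)²) = 4.9497; v₂ = distance/dt₂ = 1.9799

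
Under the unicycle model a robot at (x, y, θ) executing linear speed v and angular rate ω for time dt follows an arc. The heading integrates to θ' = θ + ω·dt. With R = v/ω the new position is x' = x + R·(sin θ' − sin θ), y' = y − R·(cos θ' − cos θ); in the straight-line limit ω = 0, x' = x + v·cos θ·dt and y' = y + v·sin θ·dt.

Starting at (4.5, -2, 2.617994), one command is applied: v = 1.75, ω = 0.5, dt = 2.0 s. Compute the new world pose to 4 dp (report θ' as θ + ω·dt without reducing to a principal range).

θ' = 2.6180 + 0.5·2.0 = 3.6180
R = v/ω = 1.75/0.5 = 3.5000
x' = 4.5 + 3.5000·(sin 3.6180 − sin 2.6180) = 1.1450
y' = -2 − 3.5000·(cos 3.6180 − cos 2.6180) = -1.9208

(1.1450, -1.9208, 3.6180)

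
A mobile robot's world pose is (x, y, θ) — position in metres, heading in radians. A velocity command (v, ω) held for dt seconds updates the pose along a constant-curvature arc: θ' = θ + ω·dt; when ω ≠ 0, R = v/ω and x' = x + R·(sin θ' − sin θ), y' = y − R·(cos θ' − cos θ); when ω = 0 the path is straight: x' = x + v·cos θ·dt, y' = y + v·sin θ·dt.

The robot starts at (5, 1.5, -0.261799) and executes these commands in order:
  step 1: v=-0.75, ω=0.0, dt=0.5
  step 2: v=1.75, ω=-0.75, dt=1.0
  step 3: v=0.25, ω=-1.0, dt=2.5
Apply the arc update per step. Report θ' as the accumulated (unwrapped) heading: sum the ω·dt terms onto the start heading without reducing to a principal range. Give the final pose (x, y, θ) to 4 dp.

(5.7096, 0.2150, -3.5118)

step 1: θ'=-0.2618 (straight) → pose (4.6378, 1.5971, -0.2618)
step 2: θ'=-1.0118 (R=-2.3333) → pose (6.0120, 0.5807, -1.0118)
step 3: θ'=-3.5118 (R=-0.2500) → pose (5.7096, 0.2150, -3.5118)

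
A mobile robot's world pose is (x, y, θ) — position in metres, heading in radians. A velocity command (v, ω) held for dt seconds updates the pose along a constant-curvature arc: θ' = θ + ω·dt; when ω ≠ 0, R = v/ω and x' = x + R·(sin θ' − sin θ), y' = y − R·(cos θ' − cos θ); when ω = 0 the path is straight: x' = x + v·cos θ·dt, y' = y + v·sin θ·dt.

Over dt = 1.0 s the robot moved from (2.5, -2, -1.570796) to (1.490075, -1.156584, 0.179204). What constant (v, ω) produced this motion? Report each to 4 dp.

Δθ = 0.179204 − -1.570796 = 1.750000
ω = Δθ/dt = 1.750000/1.0 = 1.7500
R = Δx/(sin θ' − sin θ) = -0.8571
v = R·ω = -0.8571·1.7500 = -1.5000

v = -1.5000, ω = 1.7500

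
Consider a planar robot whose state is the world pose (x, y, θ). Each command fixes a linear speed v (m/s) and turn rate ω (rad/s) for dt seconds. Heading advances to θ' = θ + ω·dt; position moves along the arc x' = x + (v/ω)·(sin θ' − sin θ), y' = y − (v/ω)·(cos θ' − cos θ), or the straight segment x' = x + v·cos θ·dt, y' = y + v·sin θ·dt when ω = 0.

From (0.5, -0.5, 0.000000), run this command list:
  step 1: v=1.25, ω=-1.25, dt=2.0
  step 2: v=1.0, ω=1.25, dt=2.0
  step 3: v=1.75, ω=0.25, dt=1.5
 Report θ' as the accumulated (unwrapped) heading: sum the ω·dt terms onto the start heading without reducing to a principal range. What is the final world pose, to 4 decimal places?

step 1: θ'=-2.5000 (R=-1.0000) → pose (1.0985, -2.3011, -2.5000)
step 2: θ'=0.0000 (R=0.8000) → pose (1.5772, -3.7421, 0.0000)
step 3: θ'=0.3750 (R=7.0000) → pose (4.1412, -3.2556, 0.3750)

(4.1412, -3.2556, 0.3750)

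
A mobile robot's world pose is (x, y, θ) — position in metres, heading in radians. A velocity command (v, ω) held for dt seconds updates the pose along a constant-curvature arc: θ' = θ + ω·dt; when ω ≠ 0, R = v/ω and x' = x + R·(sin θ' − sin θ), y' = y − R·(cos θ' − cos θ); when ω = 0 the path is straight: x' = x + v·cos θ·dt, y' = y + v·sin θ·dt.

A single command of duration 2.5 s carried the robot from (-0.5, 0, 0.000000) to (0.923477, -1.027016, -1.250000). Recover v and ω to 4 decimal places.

v = 0.7500, ω = -0.5000

Δθ = -1.250000 − 0.000000 = -1.250000
ω = Δθ/dt = -1.250000/2.5 = -0.5000
R = Δx/(sin θ' − sin θ) = -1.5000
v = R·ω = -1.5000·-0.5000 = 0.7500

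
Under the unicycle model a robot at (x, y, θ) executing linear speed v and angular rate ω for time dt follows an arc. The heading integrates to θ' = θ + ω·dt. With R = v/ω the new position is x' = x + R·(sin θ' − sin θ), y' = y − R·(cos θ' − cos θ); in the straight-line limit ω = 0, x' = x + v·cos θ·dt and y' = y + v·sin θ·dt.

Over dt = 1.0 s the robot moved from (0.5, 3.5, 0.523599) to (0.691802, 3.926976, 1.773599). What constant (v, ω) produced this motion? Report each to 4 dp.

Δθ = 1.773599 − 0.523599 = 1.250000
ω = Δθ/dt = 1.250000/1.0 = 1.2500
R = −Δy/(cos θ' − cos θ) = 0.4000
v = R·ω = 0.4000·1.2500 = 0.5000

v = 0.5000, ω = 1.2500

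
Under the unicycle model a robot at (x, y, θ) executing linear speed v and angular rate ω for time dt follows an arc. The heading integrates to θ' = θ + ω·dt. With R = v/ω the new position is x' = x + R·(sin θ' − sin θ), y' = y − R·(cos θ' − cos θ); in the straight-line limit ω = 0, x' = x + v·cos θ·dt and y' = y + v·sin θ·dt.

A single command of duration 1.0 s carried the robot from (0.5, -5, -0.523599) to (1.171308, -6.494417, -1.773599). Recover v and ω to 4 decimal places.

Δθ = -1.773599 − -0.523599 = -1.250000
ω = Δθ/dt = -1.250000/1.0 = -1.2500
R = −Δy/(cos θ' − cos θ) = -1.4000
v = R·ω = -1.4000·-1.2500 = 1.7500

v = 1.7500, ω = -1.2500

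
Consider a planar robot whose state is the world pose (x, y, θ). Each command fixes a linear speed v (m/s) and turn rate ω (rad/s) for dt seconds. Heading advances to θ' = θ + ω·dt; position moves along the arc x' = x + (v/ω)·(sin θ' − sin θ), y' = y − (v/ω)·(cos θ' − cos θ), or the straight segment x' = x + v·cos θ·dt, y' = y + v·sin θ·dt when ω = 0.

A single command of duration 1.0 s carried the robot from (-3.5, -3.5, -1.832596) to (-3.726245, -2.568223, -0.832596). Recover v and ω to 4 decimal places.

Δθ = -0.832596 − -1.832596 = 1.000000
ω = Δθ/dt = 1.000000/1.0 = 1.0000
R = −Δy/(cos θ' − cos θ) = -1.0000
v = R·ω = -1.0000·1.0000 = -1.0000

v = -1.0000, ω = 1.0000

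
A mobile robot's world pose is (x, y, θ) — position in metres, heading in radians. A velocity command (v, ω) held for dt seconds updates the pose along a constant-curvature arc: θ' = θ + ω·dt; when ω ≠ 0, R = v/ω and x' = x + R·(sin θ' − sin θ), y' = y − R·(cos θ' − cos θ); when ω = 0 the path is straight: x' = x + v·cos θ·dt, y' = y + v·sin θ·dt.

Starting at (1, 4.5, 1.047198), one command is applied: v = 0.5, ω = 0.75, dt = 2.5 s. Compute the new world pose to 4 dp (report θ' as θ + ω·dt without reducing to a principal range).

(0.5677, 5.4840, 2.9222)

θ' = 1.0472 + 0.75·2.5 = 2.9222
R = v/ω = 0.5/0.75 = 0.6667
x' = 1 + 0.6667·(sin 2.9222 − sin 1.0472) = 0.5677
y' = 4.5 − 0.6667·(cos 2.9222 − cos 1.0472) = 5.4840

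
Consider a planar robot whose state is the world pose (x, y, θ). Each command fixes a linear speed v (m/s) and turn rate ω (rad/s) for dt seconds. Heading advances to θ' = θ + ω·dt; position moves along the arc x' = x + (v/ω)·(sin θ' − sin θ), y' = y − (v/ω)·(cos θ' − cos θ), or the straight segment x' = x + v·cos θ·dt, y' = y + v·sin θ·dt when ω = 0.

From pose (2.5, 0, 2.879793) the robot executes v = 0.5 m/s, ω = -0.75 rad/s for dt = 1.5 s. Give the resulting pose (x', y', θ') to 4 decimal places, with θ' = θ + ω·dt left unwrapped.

θ' = 2.8798 + -0.75·1.5 = 1.7548
R = v/ω = 0.5/-0.75 = -0.6667
x' = 2.5 + -0.6667·(sin 1.7548 − sin 2.8798) = 2.0171
y' = 0 − -0.6667·(cos 1.7548 − cos 2.8798) = 0.5220

(2.0171, 0.5220, 1.7548)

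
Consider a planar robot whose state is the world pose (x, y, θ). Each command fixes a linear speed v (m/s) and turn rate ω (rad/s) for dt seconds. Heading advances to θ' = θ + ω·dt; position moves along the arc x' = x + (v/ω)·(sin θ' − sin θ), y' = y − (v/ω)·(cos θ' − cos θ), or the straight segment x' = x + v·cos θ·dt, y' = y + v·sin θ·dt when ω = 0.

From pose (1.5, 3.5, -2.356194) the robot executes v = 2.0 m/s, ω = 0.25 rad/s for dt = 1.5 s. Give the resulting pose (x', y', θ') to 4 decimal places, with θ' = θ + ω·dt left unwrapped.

θ' = -2.3562 + 0.25·1.5 = -1.9812
R = v/ω = 2.0/0.25 = 8.0000
x' = 1.5 + 8.0000·(sin -1.9812 − sin -2.3562) = -0.1788
y' = 3.5 − 8.0000·(cos -1.9812 − cos -2.3562) = 1.0349

(-0.1788, 1.0349, -1.9812)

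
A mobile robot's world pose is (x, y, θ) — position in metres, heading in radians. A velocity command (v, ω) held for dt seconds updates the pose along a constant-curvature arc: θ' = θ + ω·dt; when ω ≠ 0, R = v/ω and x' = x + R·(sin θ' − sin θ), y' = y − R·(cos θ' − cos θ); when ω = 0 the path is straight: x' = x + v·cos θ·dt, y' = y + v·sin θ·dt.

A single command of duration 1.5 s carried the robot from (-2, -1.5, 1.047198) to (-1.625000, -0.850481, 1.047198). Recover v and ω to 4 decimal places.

Δθ = 1.047198 − 1.047198 = 0.000000
ω = Δθ/dt = 0.000000/1.5 = 0.0000
ω = 0 → v = (Δx·cos θ + Δy·sin θ)/dt = 0.5000

v = 0.5000, ω = 0.0000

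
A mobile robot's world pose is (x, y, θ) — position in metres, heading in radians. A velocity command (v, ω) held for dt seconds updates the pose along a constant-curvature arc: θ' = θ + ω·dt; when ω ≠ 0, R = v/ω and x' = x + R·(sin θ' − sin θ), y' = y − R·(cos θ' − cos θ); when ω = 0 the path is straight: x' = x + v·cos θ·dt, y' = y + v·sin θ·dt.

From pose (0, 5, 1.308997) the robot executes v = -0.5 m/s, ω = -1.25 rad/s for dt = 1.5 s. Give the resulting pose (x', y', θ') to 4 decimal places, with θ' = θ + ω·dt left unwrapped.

θ' = 1.3090 + -1.25·1.5 = -0.5660
R = v/ω = -0.5/-1.25 = 0.4000
x' = 0 + 0.4000·(sin -0.5660 − sin 1.3090) = -0.6009
y' = 5 − 0.4000·(cos -0.5660 − cos 1.3090) = 4.7659

(-0.6009, 4.7659, -0.5660)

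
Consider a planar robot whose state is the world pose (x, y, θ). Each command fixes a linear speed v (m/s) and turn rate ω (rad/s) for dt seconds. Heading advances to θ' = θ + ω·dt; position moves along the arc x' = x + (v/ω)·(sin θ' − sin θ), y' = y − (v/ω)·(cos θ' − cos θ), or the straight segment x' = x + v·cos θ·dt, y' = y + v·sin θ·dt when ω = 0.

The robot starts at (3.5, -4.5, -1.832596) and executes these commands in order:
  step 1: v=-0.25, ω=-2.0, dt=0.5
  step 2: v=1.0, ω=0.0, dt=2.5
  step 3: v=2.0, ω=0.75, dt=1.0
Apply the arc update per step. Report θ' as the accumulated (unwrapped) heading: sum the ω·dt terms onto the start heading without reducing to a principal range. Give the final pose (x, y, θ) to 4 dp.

(-0.3129, -6.4079, -2.0826)

step 1: θ'=-2.8326 (R=0.1250) → pose (3.5827, -4.4133, -2.8326)
step 2: θ'=-2.8326 (straight) → pose (1.2011, -5.1735, -2.8326)
step 3: θ'=-2.0826 (R=2.6667) → pose (-0.3129, -6.4079, -2.0826)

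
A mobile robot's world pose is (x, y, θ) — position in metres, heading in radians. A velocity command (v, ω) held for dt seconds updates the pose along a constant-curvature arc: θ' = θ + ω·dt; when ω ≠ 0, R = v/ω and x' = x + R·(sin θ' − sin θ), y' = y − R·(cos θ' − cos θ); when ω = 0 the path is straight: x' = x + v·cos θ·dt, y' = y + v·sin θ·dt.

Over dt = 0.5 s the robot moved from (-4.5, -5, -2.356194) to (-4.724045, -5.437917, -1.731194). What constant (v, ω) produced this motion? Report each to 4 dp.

Δθ = -1.731194 − -2.356194 = 0.625000
ω = Δθ/dt = 0.625000/0.5 = 1.2500
R = −Δy/(cos θ' − cos θ) = 0.8000
v = R·ω = 0.8000·1.2500 = 1.0000

v = 1.0000, ω = 1.2500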